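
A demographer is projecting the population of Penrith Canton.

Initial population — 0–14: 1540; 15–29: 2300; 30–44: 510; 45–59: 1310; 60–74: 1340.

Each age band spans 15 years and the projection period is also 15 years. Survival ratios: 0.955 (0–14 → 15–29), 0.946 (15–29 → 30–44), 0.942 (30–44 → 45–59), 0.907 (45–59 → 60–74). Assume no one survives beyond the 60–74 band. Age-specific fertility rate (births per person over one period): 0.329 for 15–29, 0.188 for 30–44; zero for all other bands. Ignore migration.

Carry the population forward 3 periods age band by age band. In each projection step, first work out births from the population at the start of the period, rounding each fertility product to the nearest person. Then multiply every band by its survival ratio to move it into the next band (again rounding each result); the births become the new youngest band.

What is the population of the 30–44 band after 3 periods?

771

Call the bands 1 to 5, youngest first.
Period 1:
Births: 2300 * 0.329 = 757 ; 510 * 0.188 = 96 ⇒ total 853
Band 2: 1540 * 0.955 = 1471
Band 3: 2300 * 0.946 = 2176
Band 4: 510 * 0.942 = 480
Band 5: 1310 * 0.907 = 1188
→ [853, 1471, 2176, 480, 1188]
Period 2:
Births: 1471 * 0.329 = 484 ; 2176 * 0.188 = 409 ⇒ total 893
Band 2: 853 * 0.955 = 815
Band 3: 1471 * 0.946 = 1392
Band 4: 2176 * 0.942 = 2050
Band 5: 480 * 0.907 = 435
→ [893, 815, 1392, 2050, 435]
Period 3:
Births: 815 * 0.329 = 268 ; 1392 * 0.188 = 262 ⇒ total 530
Band 2: 893 * 0.955 = 853
Band 3: 815 * 0.946 = 771
Band 4: 1392 * 0.942 = 1311
Band 5: 2050 * 0.907 = 1859
→ [530, 853, 771, 1311, 1859]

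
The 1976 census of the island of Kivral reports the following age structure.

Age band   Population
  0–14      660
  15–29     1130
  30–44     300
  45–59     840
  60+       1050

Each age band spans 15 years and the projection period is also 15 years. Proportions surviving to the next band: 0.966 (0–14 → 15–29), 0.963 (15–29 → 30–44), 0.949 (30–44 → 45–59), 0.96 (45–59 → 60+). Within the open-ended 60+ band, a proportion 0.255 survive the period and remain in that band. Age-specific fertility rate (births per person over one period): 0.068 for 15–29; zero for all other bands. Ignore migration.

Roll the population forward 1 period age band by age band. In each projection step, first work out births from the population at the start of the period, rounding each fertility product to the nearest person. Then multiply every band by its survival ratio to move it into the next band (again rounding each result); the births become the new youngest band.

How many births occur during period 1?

77

After projecting period 1:
Births: 1130 × 0.068 = 77
15–29: 660 × 0.966 = 638
30–44: 1130 × 0.963 = 1088
45–59: 300 × 0.949 = 285
60+: 840 × 0.96 + 1050 × 0.255 = 806 + 268 = 1074
Population now: 0–14=77, 15–29=638, 30–44=1088, 45–59=285, 60+=1074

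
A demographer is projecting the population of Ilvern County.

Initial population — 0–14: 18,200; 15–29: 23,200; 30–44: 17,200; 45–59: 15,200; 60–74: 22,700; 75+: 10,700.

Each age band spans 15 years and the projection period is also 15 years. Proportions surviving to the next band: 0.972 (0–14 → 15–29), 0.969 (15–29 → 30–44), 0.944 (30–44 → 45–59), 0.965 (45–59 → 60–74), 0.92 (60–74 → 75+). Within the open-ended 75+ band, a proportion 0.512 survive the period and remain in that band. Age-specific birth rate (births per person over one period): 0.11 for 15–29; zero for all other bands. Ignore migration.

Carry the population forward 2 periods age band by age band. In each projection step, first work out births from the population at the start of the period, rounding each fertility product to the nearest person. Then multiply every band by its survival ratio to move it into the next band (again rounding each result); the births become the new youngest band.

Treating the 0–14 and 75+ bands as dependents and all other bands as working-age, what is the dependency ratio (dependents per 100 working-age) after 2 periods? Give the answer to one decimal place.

51.2

(Groups numbered youngest = 1 to oldest = 6.)
[period 1]
Births: 23200 × 0.11 = 2552
Group 2: 18200 × 0.972 = 17690
Group 3: 23200 × 0.969 = 22481
Group 4: 17200 × 0.944 = 16237
Group 5: 15200 × 0.965 = 14668
Group 6: 22700 × 0.92 + 10700 × 0.512 = 20884 + 5478 = 26362
Giving 2552 / 17690 / 22481 / 16237 / 14668 / 26362.
[period 2]
Births: 17690 × 0.11 = 1946
Group 2: 2552 × 0.972 = 2481
Group 3: 17690 × 0.969 = 17142
Group 4: 22481 × 0.944 = 21222
Group 5: 16237 × 0.965 = 15669
Group 6: 14668 × 0.92 + 26362 × 0.512 = 13495 + 13497 = 26992
Giving 1946 / 2481 / 17142 / 21222 / 15669 / 26992.
Dependents (band 0–14 + band 75+) = 1946 + 26992 = 28938; working-age = 56514; ratio = 28938/56514 × 100 = 51.2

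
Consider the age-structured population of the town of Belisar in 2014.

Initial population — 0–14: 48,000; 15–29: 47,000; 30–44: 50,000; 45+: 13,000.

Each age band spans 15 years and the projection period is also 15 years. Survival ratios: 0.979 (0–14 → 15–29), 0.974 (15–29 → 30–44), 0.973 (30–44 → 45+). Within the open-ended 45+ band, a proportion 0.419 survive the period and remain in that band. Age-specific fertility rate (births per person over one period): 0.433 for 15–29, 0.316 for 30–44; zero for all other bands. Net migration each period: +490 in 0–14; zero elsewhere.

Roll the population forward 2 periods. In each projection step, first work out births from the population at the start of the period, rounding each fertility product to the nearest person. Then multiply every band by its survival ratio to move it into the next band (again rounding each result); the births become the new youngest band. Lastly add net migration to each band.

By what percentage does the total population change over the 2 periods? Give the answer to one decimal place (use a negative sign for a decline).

— Period 1 —
Births: 47000 * 0.433 = 20351  |  50000 * 0.316 = 15800 → total 36151
15–29: 48000 * 0.979 = 46992
30–44: 47000 * 0.974 = 45778
45+: 50000 * 0.973 + 13000 * 0.419 = 48650 + 5447 = 54097
Net migration: 0–14 + 490 → 36641
→ [36641, 46992, 45778, 54097]
— Period 2 —
Births: 46992 * 0.433 = 20348  |  45778 * 0.316 = 14466 → total 34814
15–29: 36641 * 0.979 = 35872
30–44: 46992 * 0.974 = 45770
45+: 45778 * 0.973 + 54097 * 0.419 = 44542 + 22667 = 67209
Net migration: 0–14 + 490 → 35304
→ [35304, 35872, 45770, 67209]
Total: 158000 → 184155; change = 26155; percentage change = 16.6%

16.6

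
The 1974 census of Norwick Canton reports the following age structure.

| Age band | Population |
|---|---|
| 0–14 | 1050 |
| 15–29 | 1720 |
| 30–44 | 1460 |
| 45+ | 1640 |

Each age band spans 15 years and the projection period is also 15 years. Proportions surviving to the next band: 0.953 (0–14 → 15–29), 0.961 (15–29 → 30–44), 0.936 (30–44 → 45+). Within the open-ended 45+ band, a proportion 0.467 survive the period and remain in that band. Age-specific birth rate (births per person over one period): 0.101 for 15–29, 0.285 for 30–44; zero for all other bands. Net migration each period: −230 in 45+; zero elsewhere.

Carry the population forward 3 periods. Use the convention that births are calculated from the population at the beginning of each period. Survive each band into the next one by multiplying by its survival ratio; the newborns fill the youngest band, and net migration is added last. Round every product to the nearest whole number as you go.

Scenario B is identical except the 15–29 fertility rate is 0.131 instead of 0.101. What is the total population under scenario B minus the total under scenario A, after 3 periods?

Period 1:
Births: 1720 * 0.101 = 174 ; 1460 * 0.285 = 416 → total 590
15–29: 1050 * 0.953 = 1001
30–44: 1720 * 0.961 = 1653
45+: 1460 * 0.936 + 1640 * 0.467 = 1367 + 766 = 2133
Net migration: 45+ − 230 → 1903
End of period: [590, 1001, 1653, 1903]
Period 2:
Births: 1001 * 0.101 = 101 ; 1653 * 0.285 = 471 → total 572
15–29: 590 * 0.953 = 562
30–44: 1001 * 0.961 = 962
45+: 1653 * 0.936 + 1903 * 0.467 = 1547 + 889 = 2436
Net migration: 45+ − 230 → 2206
End of period: [572, 562, 962, 2206]
Period 3:
Births: 562 * 0.101 = 57 ; 962 * 0.285 = 274 → total 331
15–29: 572 * 0.953 = 545
30–44: 562 * 0.961 = 540
45+: 962 * 0.936 + 2206 * 0.467 = 900 + 1030 = 1930
Net migration: 45+ − 230 → 1700
End of period: [331, 545, 540, 1700]
Scenario A total after 3 periods: 3116
Scenario B projection —
Period 1:
Births: 1720 * 0.131 = 225 ; 1460 * 0.285 = 416 → total 641
15–29: 1050 * 0.953 = 1001
30–44: 1720 * 0.961 = 1653
45+: 1460 * 0.936 + 1640 * 0.467 = 1367 + 766 = 2133
Net migration: 45+ − 230 → 1903
End of period: [641, 1001, 1653, 1903]
Period 2:
Births: 1001 * 0.131 = 131 ; 1653 * 0.285 = 471 → total 602
15–29: 641 * 0.953 = 611
30–44: 1001 * 0.961 = 962
45+: 1653 * 0.936 + 1903 * 0.467 = 1547 + 889 = 2436
Net migration: 45+ − 230 → 2206
End of period: [602, 611, 962, 2206]
Period 3:
Births: 611 * 0.131 = 80 ; 962 * 0.285 = 274 → total 354
15–29: 602 * 0.953 = 574
30–44: 611 * 0.961 = 587
45+: 962 * 0.936 + 2206 * 0.467 = 900 + 1030 = 1930
Net migration: 45+ − 230 → 1700
End of period: [354, 574, 587, 1700]
Scenario B total after 3 periods: 3215
Difference B − A = 3215 − 3116 = 99

99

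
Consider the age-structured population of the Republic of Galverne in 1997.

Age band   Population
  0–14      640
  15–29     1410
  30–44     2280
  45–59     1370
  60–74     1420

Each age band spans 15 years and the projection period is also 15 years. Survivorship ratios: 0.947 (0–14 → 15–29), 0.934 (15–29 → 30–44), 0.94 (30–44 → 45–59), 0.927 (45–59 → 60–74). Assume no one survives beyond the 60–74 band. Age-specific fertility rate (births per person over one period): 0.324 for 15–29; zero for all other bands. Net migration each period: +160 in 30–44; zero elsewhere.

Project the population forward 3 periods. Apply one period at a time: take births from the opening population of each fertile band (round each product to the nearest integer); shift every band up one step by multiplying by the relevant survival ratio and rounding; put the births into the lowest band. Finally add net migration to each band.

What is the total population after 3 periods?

2859

Numbering the groups 1..5 from youngest to oldest:
Period 1:
Births: 1410 × 0.324 = 457
Group 2: 640 × 0.947 = 606
Group 3: 1410 × 0.934 = 1317
Group 4: 2280 × 0.94 = 2143
Group 5: 1370 × 0.927 = 1270
Net migration: Group 3 + 160 → 1477
Population now: 0–14=457, 15–29=606, 30–44=1477, 45–59=2143, 60–74=1270
Period 2:
Births: 606 × 0.324 = 196
Group 2: 457 × 0.947 = 433
Group 3: 606 × 0.934 = 566
Group 4: 1477 × 0.94 = 1388
Group 5: 2143 × 0.927 = 1987
Net migration: Group 3 + 160 → 726
Population now: 0–14=196, 15–29=433, 30–44=726, 45–59=1388, 60–74=1987
Period 3:
Births: 433 × 0.324 = 140
Group 2: 196 × 0.947 = 186
Group 3: 433 × 0.934 = 404
Group 4: 726 × 0.94 = 682
Group 5: 1388 × 0.927 = 1287
Net migration: Group 3 + 160 → 564
Population now: 0–14=140, 15–29=186, 30–44=564, 45–59=682, 60–74=1287
Total after period 3: 140 + 186 + 564 + 682 + 1287 = 2859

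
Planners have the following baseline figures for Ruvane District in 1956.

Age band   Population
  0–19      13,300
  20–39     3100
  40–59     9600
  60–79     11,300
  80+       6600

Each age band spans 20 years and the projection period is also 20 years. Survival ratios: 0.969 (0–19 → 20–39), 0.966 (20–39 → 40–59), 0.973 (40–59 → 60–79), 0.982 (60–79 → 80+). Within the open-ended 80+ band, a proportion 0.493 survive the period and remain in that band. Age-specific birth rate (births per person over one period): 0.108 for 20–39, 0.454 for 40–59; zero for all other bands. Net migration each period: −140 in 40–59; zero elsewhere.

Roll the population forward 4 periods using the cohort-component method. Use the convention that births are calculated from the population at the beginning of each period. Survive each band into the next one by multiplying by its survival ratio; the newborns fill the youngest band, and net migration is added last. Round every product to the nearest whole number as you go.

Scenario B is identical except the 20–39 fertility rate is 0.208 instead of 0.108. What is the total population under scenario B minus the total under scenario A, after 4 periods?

2642

— Period 1 —
Births: 3100 × 0.108 = 335, 9600 × 0.454 = 4358 — total 4693
20–39: 13300 × 0.969 = 12888
40–59: 3100 × 0.966 = 2995
60–79: 9600 × 0.973 = 9341
80+: 11300 × 0.982 + 6600 × 0.493 = 11097 + 3254 = 14351
Net migration: 40–59 − 140 → 2855
Population now: 0–19=4693, 20–39=12888, 40–59=2855, 60–79=9341, 80+=14351
— Period 2 —
Births: 12888 × 0.108 = 1392, 2855 × 0.454 = 1296 — total 2688
20–39: 4693 × 0.969 = 4548
40–59: 12888 × 0.966 = 12450
60–79: 2855 × 0.973 = 2778
80+: 9341 × 0.982 + 14351 × 0.493 = 9173 + 7075 = 16248
Net migration: 40–59 − 140 → 12310
Population now: 0–19=2688, 20–39=4548, 40–59=12310, 60–79=2778, 80+=16248
— Period 3 —
Births: 4548 × 0.108 = 491, 12310 × 0.454 = 5589 — total 6080
20–39: 2688 × 0.969 = 2605
40–59: 4548 × 0.966 = 4393
60–79: 12310 × 0.973 = 11978
80+: 2778 × 0.982 + 16248 × 0.493 = 2728 + 8010 = 10738
Net migration: 40–59 − 140 → 4253
Population now: 0–19=6080, 20–39=2605, 40–59=4253, 60–79=11978, 80+=10738
— Period 4 —
Births: 2605 × 0.108 = 281, 4253 × 0.454 = 1931 — total 2212
20–39: 6080 × 0.969 = 5892
40–59: 2605 × 0.966 = 2516
60–79: 4253 × 0.973 = 4138
80+: 11978 × 0.982 + 10738 × 0.493 = 11762 + 5294 = 17056
Net migration: 40–59 − 140 → 2376
Population now: 0–19=2212, 20–39=5892, 40–59=2376, 60–79=4138, 80+=17056
Scenario A total after 4 periods: 31674
Scenario B projection —
— Period 1 —
Births: 3100 × 0.208 = 645, 9600 × 0.454 = 4358 — total 5003
20–39: 13300 × 0.969 = 12888
40–59: 3100 × 0.966 = 2995
60–79: 9600 × 0.973 = 9341
80+: 11300 × 0.982 + 6600 × 0.493 = 11097 + 3254 = 14351
Net migration: 40–59 − 140 → 2855
Population now: 0–19=5003, 20–39=12888, 40–59=2855, 60–79=9341, 80+=14351
— Period 2 —
Births: 12888 × 0.208 = 2681, 2855 × 0.454 = 1296 — total 3977
20–39: 5003 × 0.969 = 4848
40–59: 12888 × 0.966 = 12450
60–79: 2855 × 0.973 = 2778
80+: 9341 × 0.982 + 14351 × 0.493 = 9173 + 7075 = 16248
Net migration: 40–59 − 140 → 12310
Population now: 0–19=3977, 20–39=4848, 40–59=12310, 60–79=2778, 80+=16248
— Period 3 —
Births: 4848 × 0.208 = 1008, 12310 × 0.454 = 5589 — total 6597
20–39: 3977 × 0.969 = 3854
40–59: 4848 × 0.966 = 4683
60–79: 12310 × 0.973 = 11978
80+: 2778 × 0.982 + 16248 × 0.493 = 2728 + 8010 = 10738
Net migration: 40–59 − 140 → 4543
Population now: 0–19=6597, 20–39=3854, 40–59=4543, 60–79=11978, 80+=10738
— Period 4 —
Births: 3854 × 0.208 = 802, 4543 × 0.454 = 2063 — total 2865
20–39: 6597 × 0.969 = 6392
40–59: 3854 × 0.966 = 3723
60–79: 4543 × 0.973 = 4420
80+: 11978 × 0.982 + 10738 × 0.493 = 11762 + 5294 = 17056
Net migration: 40–59 − 140 → 3583
Population now: 0–19=2865, 20–39=6392, 40–59=3583, 60–79=4420, 80+=17056
Scenario B total after 4 periods: 34316
Difference B − A = 34316 − 31674 = 2642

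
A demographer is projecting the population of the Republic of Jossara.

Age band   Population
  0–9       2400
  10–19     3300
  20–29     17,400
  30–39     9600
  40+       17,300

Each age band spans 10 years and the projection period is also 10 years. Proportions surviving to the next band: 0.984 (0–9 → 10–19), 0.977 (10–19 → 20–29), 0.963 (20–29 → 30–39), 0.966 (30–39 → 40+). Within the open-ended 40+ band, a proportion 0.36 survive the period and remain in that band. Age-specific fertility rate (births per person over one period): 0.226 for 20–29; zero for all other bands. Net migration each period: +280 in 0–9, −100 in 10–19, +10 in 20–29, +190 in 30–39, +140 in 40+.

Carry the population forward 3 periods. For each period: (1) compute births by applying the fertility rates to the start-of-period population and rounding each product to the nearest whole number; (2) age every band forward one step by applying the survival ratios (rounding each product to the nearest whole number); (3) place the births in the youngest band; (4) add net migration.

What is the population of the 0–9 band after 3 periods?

782

Call the groups 1 to 5, youngest first.
[period 1]
Births: 17400 * 0.226 = 3932
Group 2: 2400 * 0.984 = 2362
Group 3: 3300 * 0.977 = 3224
Group 4: 17400 * 0.963 = 16756
Group 5: 9600 * 0.966 + 17300 * 0.36 = 9274 + 6228 = 15502
Net migration: Group 1 + 280 → 4212; Group 2 − 100 → 2262; Group 3 + 10 → 3234; Group 4 + 190 → 16946; Group 5 + 140 → 15642
End of period: [4212, 2262, 3234, 16946, 15642]
[period 2]
Births: 3234 * 0.226 = 731
Group 2: 4212 * 0.984 = 4145
Group 3: 2262 * 0.977 = 2210
Group 4: 3234 * 0.963 = 3114
Group 5: 16946 * 0.966 + 15642 * 0.36 = 16370 + 5631 = 22001
Net migration: Group 1 + 280 → 1011; Group 2 − 100 → 4045; Group 3 + 10 → 2220; Group 4 + 190 → 3304; Group 5 + 140 → 22141
End of period: [1011, 4045, 2220, 3304, 22141]
[period 3]
Births: 2220 * 0.226 = 502
Group 2: 1011 * 0.984 = 995
Group 3: 4045 * 0.977 = 3952
Group 4: 2220 * 0.963 = 2138
Group 5: 3304 * 0.966 + 22141 * 0.36 = 3192 + 7971 = 11163
Net migration: Group 1 + 280 → 782; Group 2 − 100 → 895; Group 3 + 10 → 3962; Group 4 + 190 → 2328; Group 5 + 140 → 11303
End of period: [782, 895, 3962, 2328, 11303]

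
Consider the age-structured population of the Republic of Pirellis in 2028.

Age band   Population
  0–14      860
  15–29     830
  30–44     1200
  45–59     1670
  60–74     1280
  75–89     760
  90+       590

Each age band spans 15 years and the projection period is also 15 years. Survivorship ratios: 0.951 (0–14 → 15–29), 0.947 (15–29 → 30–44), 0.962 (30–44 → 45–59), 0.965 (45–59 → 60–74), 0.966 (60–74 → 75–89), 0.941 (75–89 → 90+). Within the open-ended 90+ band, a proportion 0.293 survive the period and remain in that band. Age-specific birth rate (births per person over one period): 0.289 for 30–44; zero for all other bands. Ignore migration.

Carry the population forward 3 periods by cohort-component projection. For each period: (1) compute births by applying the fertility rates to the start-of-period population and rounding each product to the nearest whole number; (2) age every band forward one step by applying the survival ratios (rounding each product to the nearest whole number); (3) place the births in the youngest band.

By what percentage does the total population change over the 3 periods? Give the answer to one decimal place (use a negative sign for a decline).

Numbering the bands 1..7 from youngest to oldest:
— Period 1 —
Births: 1200 * 0.289 = 347
Band 2: 860 * 0.951 = 818
Band 3: 830 * 0.947 = 786
Band 4: 1200 * 0.962 = 1154
Band 5: 1670 * 0.965 = 1612
Band 6: 1280 * 0.966 = 1236
Band 7: 760 * 0.941 + 590 * 0.293 = 715 + 173 = 888
Population now: 0–14=347, 15–29=818, 30–44=786, 45–59=1154, 60–74=1612, 75–89=1236, 90+=888
— Period 2 —
Births: 786 * 0.289 = 227
Band 2: 347 * 0.951 = 330
Band 3: 818 * 0.947 = 775
Band 4: 786 * 0.962 = 756
Band 5: 1154 * 0.965 = 1114
Band 6: 1612 * 0.966 = 1557
Band 7: 1236 * 0.941 + 888 * 0.293 = 1163 + 260 = 1423
Population now: 0–14=227, 15–29=330, 30–44=775, 45–59=756, 60–74=1114, 75–89=1557, 90+=1423
— Period 3 —
Births: 775 * 0.289 = 224
Band 2: 227 * 0.951 = 216
Band 3: 330 * 0.947 = 313
Band 4: 775 * 0.962 = 746
Band 5: 756 * 0.965 = 730
Band 6: 1114 * 0.966 = 1076
Band 7: 1557 * 0.941 + 1423 * 0.293 = 1465 + 417 = 1882
Population now: 0–14=224, 15–29=216, 30–44=313, 45–59=746, 60–74=730, 75–89=1076, 90+=1882
Total: 7190 → 5187; change = -2003; percentage change = -27.9%

-27.9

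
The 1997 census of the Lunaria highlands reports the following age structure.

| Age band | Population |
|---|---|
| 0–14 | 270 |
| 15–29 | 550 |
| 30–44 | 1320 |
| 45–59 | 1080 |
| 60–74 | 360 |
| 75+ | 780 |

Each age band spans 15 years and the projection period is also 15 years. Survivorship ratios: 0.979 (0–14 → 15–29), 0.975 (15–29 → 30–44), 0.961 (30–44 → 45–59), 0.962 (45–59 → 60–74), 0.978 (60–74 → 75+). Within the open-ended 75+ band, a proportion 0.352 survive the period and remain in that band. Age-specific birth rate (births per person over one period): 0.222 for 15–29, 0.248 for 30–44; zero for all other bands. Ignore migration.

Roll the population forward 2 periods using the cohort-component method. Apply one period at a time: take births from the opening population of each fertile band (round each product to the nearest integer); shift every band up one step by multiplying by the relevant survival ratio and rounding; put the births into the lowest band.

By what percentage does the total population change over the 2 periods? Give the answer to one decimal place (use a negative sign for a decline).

-11.4

(Bands numbered youngest = 1 to oldest = 6.)
Period 1:
Births: 550 × 0.222 = 122  |  1320 × 0.248 = 327 ⇒ total 449
Band 2: 270 × 0.979 = 264
Band 3: 550 × 0.975 = 536
Band 4: 1320 × 0.961 = 1269
Band 5: 1080 × 0.962 = 1039
Band 6: 360 × 0.978 + 780 × 0.352 = 352 + 275 = 627
End of period: [449, 264, 536, 1269, 1039, 627]
Period 2:
Births: 264 × 0.222 = 59  |  536 × 0.248 = 133 ⇒ total 192
Band 2: 449 × 0.979 = 440
Band 3: 264 × 0.975 = 257
Band 4: 536 × 0.961 = 515
Band 5: 1269 × 0.962 = 1221
Band 6: 1039 × 0.978 + 627 × 0.352 = 1016 + 221 = 1237
End of period: [192, 440, 257, 515, 1221, 1237]
Total: 4360 → 3862; change = -498; percentage change = -11.4%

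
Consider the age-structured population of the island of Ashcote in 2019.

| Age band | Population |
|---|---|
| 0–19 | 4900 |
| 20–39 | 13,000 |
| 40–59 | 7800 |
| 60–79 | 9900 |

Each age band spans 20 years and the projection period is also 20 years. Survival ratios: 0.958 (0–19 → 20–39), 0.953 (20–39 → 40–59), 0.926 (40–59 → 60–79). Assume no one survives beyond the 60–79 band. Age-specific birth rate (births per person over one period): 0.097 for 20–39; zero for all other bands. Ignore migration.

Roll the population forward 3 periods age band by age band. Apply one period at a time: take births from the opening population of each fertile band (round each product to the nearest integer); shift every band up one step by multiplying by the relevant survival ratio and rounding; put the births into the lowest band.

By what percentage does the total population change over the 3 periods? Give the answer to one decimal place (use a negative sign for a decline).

Call the bands 1 to 4, youngest first.
Period 1:
Births: 13000 × 0.097 = 1261
Band 2: 4900 × 0.958 = 4694
Band 3: 13000 × 0.953 = 12389
Band 4: 7800 × 0.926 = 7223
Giving 1261 / 4694 / 12389 / 7223.
Period 2:
Births: 4694 × 0.097 = 455
Band 2: 1261 × 0.958 = 1208
Band 3: 4694 × 0.953 = 4473
Band 4: 12389 × 0.926 = 11472
Giving 455 / 1208 / 4473 / 11472.
Period 3:
Births: 1208 × 0.097 = 117
Band 2: 455 × 0.958 = 436
Band 3: 1208 × 0.953 = 1151
Band 4: 4473 × 0.926 = 4142
Giving 117 / 436 / 1151 / 4142.
Total: 35600 → 5846; change = -29754; percentage change = -83.6%

-83.6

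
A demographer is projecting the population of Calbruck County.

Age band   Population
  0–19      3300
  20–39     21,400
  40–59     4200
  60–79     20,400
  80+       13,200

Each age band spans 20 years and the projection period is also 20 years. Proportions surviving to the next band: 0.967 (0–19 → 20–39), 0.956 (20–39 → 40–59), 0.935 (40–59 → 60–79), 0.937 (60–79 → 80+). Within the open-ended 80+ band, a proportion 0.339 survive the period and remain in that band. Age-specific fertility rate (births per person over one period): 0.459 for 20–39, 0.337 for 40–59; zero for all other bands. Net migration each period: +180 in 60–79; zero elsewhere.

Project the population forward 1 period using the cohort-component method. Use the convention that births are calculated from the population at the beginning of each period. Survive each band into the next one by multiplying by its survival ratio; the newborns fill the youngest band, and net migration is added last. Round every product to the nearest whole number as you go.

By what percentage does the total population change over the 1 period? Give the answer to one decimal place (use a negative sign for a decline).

Period 1:
Births: 21400 × 0.459 = 9823 ; 4200 × 0.337 = 1415 — total 11238
20–39: 3300 × 0.967 = 3191
40–59: 21400 × 0.956 = 20458
60–79: 4200 × 0.935 = 3927
80+: 20400 × 0.937 + 13200 × 0.339 = 19115 + 4475 = 23590
Net migration: 60–79 + 180 → 4107
Population now: 0–19=11238, 20–39=3191, 40–59=20458, 60–79=4107, 80+=23590
Total: 62500 → 62584; change = 84; percentage change = 0.1%

0.1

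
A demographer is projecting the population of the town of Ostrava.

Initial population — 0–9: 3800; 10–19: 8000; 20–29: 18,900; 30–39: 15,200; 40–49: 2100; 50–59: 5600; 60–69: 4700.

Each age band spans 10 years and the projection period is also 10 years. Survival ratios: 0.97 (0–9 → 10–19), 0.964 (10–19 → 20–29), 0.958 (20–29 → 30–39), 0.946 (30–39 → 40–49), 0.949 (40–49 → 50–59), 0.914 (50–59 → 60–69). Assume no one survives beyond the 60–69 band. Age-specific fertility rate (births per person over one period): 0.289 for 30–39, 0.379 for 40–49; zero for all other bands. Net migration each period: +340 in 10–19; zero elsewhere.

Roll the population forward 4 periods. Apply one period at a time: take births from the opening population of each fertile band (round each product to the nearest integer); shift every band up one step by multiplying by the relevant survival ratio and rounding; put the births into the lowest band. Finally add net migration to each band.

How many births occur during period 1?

5189

Period 1.
Births: 15200 × 0.289 = 4393, 2100 × 0.379 = 796 ⇒ total 5189
10–19: 3800 × 0.97 = 3686
20–29: 8000 × 0.964 = 7712
30–39: 18900 × 0.958 = 18106
40–49: 15200 × 0.946 = 14379
50–59: 2100 × 0.949 = 1993
60–69: 5600 × 0.914 = 5118
Net migration: 10–19 + 340 → 4026
Population now: 0–9=5189, 10–19=4026, 20–29=7712, 30–39=18106, 40–49=14379, 50–59=1993, 60–69=5118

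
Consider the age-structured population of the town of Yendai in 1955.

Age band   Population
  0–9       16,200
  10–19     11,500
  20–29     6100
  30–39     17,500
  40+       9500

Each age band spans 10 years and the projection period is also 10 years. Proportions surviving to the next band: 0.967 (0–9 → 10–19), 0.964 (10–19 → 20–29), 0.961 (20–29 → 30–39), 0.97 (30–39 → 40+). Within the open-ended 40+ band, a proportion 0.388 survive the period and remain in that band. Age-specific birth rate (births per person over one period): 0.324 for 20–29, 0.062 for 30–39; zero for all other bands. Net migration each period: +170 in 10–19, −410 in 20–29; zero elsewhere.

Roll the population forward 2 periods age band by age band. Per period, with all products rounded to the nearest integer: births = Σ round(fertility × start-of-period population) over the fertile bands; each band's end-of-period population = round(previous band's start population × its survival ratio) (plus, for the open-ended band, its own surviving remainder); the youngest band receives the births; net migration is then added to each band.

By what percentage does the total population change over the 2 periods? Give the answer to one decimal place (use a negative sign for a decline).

-24.7

— Period 1 —
Births: 6100 × 0.324 = 1976, 17500 × 0.062 = 1085 → total 3061
10–19: 16200 × 0.967 = 15665
20–29: 11500 × 0.964 = 11086
30–39: 6100 × 0.961 = 5862
40+: 17500 × 0.97 + 9500 × 0.388 = 16975 + 3686 = 20661
Net migration: 10–19 + 170 → 15835; 20–29 − 410 → 10676
→ [3061, 15835, 10676, 5862, 20661]
— Period 2 —
Births: 10676 × 0.324 = 3459, 5862 × 0.062 = 363 → total 3822
10–19: 3061 × 0.967 = 2960
20–29: 15835 × 0.964 = 15265
30–39: 10676 × 0.961 = 10260
40+: 5862 × 0.97 + 20661 × 0.388 = 5686 + 8016 = 13702
Net migration: 10–19 + 170 → 3130; 20–29 − 410 → 14855
→ [3822, 3130, 14855, 10260, 13702]
Total: 60800 → 45769; change = -15031; percentage change = -24.7%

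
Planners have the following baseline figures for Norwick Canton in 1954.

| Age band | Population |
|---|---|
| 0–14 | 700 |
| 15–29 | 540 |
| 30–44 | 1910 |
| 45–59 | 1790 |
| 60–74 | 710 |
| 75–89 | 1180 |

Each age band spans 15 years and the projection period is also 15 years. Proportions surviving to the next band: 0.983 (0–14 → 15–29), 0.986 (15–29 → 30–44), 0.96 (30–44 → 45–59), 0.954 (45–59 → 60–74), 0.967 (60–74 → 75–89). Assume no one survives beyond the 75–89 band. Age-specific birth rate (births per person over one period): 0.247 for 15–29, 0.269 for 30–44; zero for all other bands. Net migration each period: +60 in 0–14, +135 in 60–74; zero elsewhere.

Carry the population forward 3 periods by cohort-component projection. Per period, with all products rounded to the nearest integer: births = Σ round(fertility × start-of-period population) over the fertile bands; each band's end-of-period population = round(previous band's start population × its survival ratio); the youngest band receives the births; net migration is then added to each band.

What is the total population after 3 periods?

4562

Let group 1 be 0–14 through group 6 = 75–89.
Period 1:
Births: 540 × 0.247 = 133 ; 1910 × 0.269 = 514 — total 647
Group 2: 700 × 0.983 = 688
Group 3: 540 × 0.986 = 532
Group 4: 1910 × 0.96 = 1834
Group 5: 1790 × 0.954 = 1708
Group 6: 710 × 0.967 = 687
Net migration: Group 1 + 60 → 707; Group 5 + 135 → 1843
→ [707, 688, 532, 1834, 1843, 687]
Period 2:
Births: 688 × 0.247 = 170 ; 532 × 0.269 = 143 — total 313
Group 2: 707 × 0.983 = 695
Group 3: 688 × 0.986 = 678
Group 4: 532 × 0.96 = 511
Group 5: 1834 × 0.954 = 1750
Group 6: 1843 × 0.967 = 1782
Net migration: Group 1 + 60 → 373; Group 5 + 135 → 1885
→ [373, 695, 678, 511, 1885, 1782]
Period 3:
Births: 695 × 0.247 = 172 ; 678 × 0.269 = 182 — total 354
Group 2: 373 × 0.983 = 367
Group 3: 695 × 0.986 = 685
Group 4: 678 × 0.96 = 651
Group 5: 511 × 0.954 = 487
Group 6: 1885 × 0.967 = 1823
Net migration: Group 1 + 60 → 414; Group 5 + 135 → 622
→ [414, 367, 685, 651, 622, 1823]
Total after period 3: 414 + 367 + 685 + 651 + 622 + 1823 = 4562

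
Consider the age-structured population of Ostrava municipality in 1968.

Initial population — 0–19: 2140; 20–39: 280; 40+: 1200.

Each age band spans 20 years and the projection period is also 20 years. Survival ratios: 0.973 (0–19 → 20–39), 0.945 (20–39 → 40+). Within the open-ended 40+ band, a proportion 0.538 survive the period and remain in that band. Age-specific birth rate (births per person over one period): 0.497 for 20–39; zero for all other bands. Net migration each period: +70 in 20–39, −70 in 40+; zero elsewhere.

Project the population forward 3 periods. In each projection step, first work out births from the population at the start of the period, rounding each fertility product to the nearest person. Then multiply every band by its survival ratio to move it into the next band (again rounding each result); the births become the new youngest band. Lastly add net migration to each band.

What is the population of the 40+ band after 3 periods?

1424

Period 1:
Births: 280 * 0.497 = 139
20–39: 2140 * 0.973 = 2082
40+: 280 * 0.945 + 1200 * 0.538 = 265 + 646 = 911
Net migration: 20–39 + 70 → 2152; 40+ − 70 → 841
→ [139, 2152, 841]
Period 2:
Births: 2152 * 0.497 = 1070
20–39: 139 * 0.973 = 135
40+: 2152 * 0.945 + 841 * 0.538 = 2034 + 452 = 2486
Net migration: 20–39 + 70 → 205; 40+ − 70 → 2416
→ [1070, 205, 2416]
Period 3:
Births: 205 * 0.497 = 102
20–39: 1070 * 0.973 = 1041
40+: 205 * 0.945 + 2416 * 0.538 = 194 + 1300 = 1494
Net migration: 20–39 + 70 → 1111; 40+ − 70 → 1424
→ [102, 1111, 1424]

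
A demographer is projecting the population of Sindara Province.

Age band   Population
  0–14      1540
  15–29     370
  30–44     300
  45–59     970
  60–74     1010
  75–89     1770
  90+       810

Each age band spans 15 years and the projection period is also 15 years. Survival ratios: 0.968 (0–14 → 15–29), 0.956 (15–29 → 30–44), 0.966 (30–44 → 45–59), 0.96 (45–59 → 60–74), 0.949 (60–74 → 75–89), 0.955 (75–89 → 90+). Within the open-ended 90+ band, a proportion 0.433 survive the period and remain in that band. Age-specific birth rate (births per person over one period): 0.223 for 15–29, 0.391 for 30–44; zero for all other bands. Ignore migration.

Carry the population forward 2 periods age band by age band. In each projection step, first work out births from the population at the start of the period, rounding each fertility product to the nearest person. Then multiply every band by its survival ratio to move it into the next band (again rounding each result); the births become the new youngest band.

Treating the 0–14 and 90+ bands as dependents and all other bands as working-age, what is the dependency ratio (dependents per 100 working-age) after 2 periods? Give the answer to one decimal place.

72.7

Period 1.
Births: 370 * 0.223 = 83  |  300 * 0.391 = 117 → total 200
15–29: 1540 * 0.968 = 1491
30–44: 370 * 0.956 = 354
45–59: 300 * 0.966 = 290
60–74: 970 * 0.96 = 931
75–89: 1010 * 0.949 = 958
90+: 1770 * 0.955 + 810 * 0.433 = 1690 + 351 = 2041
→ [200, 1491, 354, 290, 931, 958, 2041]
Period 2.
Births: 1491 * 0.223 = 332  |  354 * 0.391 = 138 → total 470
15–29: 200 * 0.968 = 194
30–44: 1491 * 0.956 = 1425
45–59: 354 * 0.966 = 342
60–74: 290 * 0.96 = 278
75–89: 931 * 0.949 = 884
90+: 958 * 0.955 + 2041 * 0.433 = 915 + 884 = 1799
→ [470, 194, 1425, 342, 278, 884, 1799]
Dependents (band 0–14 + band 90+) = 470 + 1799 = 2269; working-age = 3123; ratio = 2269/3123 × 100 = 72.7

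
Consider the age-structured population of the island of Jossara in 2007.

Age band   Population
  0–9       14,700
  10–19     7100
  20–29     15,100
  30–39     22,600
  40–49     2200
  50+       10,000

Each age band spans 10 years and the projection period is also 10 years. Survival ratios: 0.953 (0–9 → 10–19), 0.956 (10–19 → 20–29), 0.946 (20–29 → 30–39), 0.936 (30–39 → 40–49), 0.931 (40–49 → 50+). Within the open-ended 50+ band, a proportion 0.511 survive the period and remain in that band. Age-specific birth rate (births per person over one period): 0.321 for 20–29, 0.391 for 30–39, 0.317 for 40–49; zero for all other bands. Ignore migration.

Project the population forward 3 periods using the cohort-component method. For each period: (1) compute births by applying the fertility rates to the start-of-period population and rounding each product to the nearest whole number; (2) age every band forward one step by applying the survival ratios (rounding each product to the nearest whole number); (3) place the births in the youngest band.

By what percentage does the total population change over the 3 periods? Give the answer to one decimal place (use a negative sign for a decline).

13.0

[period 1]
Births: 15100 * 0.321 = 4847  |  22600 * 0.391 = 8837  |  2200 * 0.317 = 697 → 14381
10–19: 14700 * 0.953 = 14009
20–29: 7100 * 0.956 = 6788
30–39: 15100 * 0.946 = 14285
40–49: 22600 * 0.936 = 21154
50+: 2200 * 0.931 + 10000 * 0.511 = 2048 + 5110 = 7158
→ [14381, 14009, 6788, 14285, 21154, 7158]
[period 2]
Births: 6788 * 0.321 = 2179  |  14285 * 0.391 = 5585  |  21154 * 0.317 = 6706 → 14470
10–19: 14381 * 0.953 = 13705
20–29: 14009 * 0.956 = 13393
30–39: 6788 * 0.946 = 6421
40–49: 14285 * 0.936 = 13371
50+: 21154 * 0.931 + 7158 * 0.511 = 19694 + 3658 = 23352
→ [14470, 13705, 13393, 6421, 13371, 23352]
[period 3]
Births: 13393 * 0.321 = 4299  |  6421 * 0.391 = 2511  |  13371 * 0.317 = 4239 → 11049
10–19: 14470 * 0.953 = 13790
20–29: 13705 * 0.956 = 13102
30–39: 13393 * 0.946 = 12670
40–49: 6421 * 0.936 = 6010
50+: 13371 * 0.931 + 23352 * 0.511 = 12448 + 11933 = 24381
→ [11049, 13790, 13102, 12670, 6010, 24381]
Total: 71700 → 81002; change = 9302; percentage change = 13.0%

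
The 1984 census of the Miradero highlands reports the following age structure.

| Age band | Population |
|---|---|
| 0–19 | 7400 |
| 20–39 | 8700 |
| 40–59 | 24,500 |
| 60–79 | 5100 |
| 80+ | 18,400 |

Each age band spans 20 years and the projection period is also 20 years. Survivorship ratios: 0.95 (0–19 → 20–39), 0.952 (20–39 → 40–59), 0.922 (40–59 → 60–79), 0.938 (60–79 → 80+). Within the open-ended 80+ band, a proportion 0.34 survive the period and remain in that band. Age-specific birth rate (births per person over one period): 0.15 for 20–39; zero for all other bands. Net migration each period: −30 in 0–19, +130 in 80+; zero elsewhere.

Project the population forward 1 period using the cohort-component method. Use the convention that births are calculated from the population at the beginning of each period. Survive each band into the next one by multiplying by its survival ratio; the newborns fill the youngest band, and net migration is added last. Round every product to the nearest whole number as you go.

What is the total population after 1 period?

Let band 1 be 0–19 through band 5 = 80+.
[period 1]
Births: 8700 × 0.15 = 1305
Band 2: 7400 × 0.95 = 7030
Band 3: 8700 × 0.952 = 8282
Band 4: 24500 × 0.922 = 22589
Band 5: 5100 × 0.938 + 18400 × 0.34 = 4784 + 6256 = 11040
Net migration: Band 1 − 30 → 1275; Band 5 + 130 → 11170
Population now: 0–19=1275, 20–39=7030, 40–59=8282, 60–79=22589, 80+=11170
Total after period 1: 1275 + 7030 + 8282 + 22589 + 11170 = 50346

50346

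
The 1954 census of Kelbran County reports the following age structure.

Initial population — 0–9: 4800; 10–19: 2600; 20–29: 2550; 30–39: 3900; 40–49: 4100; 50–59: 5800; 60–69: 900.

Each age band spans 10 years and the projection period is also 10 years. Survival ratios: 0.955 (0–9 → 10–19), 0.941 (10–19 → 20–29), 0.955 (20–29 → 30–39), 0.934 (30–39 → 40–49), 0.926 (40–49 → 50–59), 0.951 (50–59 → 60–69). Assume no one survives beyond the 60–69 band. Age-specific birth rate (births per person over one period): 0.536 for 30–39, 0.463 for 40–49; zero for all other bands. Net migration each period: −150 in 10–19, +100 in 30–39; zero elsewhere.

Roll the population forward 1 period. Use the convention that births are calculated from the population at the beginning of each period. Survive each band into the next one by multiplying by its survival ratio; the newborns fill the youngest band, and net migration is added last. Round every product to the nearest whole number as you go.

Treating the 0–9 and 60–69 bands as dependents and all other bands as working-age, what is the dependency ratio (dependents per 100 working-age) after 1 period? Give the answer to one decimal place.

Let band 1 be 0–9 through band 7 = 60–69.
[period 1]
Births: 3900 × 0.536 = 2090 ; 4100 × 0.463 = 1898 → total 3988
Band 2: 4800 × 0.955 = 4584
Band 3: 2600 × 0.941 = 2447
Band 4: 2550 × 0.955 = 2435
Band 5: 3900 × 0.934 = 3643
Band 6: 4100 × 0.926 = 3797
Band 7: 5800 × 0.951 = 5516
Net migration: Band 2 − 150 → 4434; Band 4 + 100 → 2535
→ [3988, 4434, 2447, 2535, 3643, 3797, 5516]
Dependents (band 0–9 + band 60–69) = 3988 + 5516 = 9504; working-age = 16856; ratio = 9504/16856 × 100 = 56.4

56.4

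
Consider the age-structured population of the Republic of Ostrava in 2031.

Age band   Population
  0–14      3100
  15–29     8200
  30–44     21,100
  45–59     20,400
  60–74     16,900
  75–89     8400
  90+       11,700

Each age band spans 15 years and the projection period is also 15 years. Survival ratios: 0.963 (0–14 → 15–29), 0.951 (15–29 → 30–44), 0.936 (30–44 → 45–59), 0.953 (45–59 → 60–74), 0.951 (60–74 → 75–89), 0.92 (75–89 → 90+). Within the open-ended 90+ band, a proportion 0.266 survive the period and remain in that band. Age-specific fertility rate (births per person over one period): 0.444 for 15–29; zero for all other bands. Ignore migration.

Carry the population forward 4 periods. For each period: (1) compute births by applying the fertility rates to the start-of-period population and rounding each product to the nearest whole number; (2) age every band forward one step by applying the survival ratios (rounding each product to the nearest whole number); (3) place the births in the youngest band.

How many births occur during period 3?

1557

After projecting period 1:
Births: 8200 * 0.444 = 3641
15–29: 3100 * 0.963 = 2985
30–44: 8200 * 0.951 = 7798
45–59: 21100 * 0.936 = 19750
60–74: 20400 * 0.953 = 19441
75–89: 16900 * 0.951 = 16072
90+: 8400 * 0.92 + 11700 * 0.266 = 7728 + 3112 = 10840
Giving 3641 / 2985 / 7798 / 19750 / 19441 / 16072 / 10840.
After projecting period 2:
Births: 2985 * 0.444 = 1325
15–29: 3641 * 0.963 = 3506
30–44: 2985 * 0.951 = 2839
45–59: 7798 * 0.936 = 7299
60–74: 19750 * 0.953 = 18822
75–89: 19441 * 0.951 = 18488
90+: 16072 * 0.92 + 10840 * 0.266 = 14786 + 2883 = 17669
Giving 1325 / 3506 / 2839 / 7299 / 18822 / 18488 / 17669.
After projecting period 3:
Births: 3506 * 0.444 = 1557
15–29: 1325 * 0.963 = 1276
30–44: 3506 * 0.951 = 3334
45–59: 2839 * 0.936 = 2657
60–74: 7299 * 0.953 = 6956
75–89: 18822 * 0.951 = 17900
90+: 18488 * 0.92 + 17669 * 0.266 = 17009 + 4700 = 21709
Giving 1557 / 1276 / 3334 / 2657 / 6956 / 17900 / 21709.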